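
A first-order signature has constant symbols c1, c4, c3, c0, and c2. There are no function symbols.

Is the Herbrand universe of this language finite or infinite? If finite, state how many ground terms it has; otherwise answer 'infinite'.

There are no function symbols, so every ground term is one of the 5 constants.
The Herbrand universe is {c1, c4, c3, c0, c2}, which is finite with 5 elements.

5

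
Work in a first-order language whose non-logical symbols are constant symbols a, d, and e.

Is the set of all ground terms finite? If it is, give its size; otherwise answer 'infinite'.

There are no function symbols, so every ground term is one of the 3 constants.
The Herbrand universe is {a, d, e}, which is finite with 3 elements.

3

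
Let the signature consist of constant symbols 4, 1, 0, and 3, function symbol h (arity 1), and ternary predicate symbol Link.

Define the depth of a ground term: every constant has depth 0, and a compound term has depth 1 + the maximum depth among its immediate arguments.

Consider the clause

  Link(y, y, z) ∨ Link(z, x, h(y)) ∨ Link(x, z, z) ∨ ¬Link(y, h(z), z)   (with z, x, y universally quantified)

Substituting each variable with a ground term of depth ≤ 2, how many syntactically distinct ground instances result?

Ground terms of depth ≤ 2:
  If N_k denotes the number of depth-≤k ground terms, the 4 constants give N_0 = 4, and each function symbol of arity r contributes N_{k-1}^r new terms at level k: N_k = 4 + N_{k-1}.
  N_0 = 4
  N_1 = 4 + 4 = 8
  N_2 = 4 + 8 = 12
  Explicitly: 4, 1, 0, 3, h(4), h(1), h(0), h(3), h(h(4)), h(h(1)), h(h(0)), h(h(3)).
So there are 12 ground terms available for substitution.
Each of z, x, y ranges independently over the available ground terms, and distinct assignments produce distinct instances.
Number of ground instances = 12^3 = 1728.

1728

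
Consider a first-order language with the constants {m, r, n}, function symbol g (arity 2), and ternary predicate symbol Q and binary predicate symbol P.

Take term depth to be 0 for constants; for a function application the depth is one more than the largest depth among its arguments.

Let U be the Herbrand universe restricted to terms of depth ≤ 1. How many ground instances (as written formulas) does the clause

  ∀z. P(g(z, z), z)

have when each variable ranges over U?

12

Ground terms of depth ≤ 1:
  Let N_k = |{terms of depth ≤ k}|. Then N_0 = 3 and N_k = 3 + N_{k-1}^2 for k ≥ 1 (one summand per function symbol, arity giving the exponent).
  N_0 = 3
  N_1 = 3 + 3^2 = 12
So there are 12 ground terms available for substitution.
The body mentions the single quantified variable z; since ground terms form a free algebra, no two substitutions collapse to the same formula.
Number of ground instances = 12.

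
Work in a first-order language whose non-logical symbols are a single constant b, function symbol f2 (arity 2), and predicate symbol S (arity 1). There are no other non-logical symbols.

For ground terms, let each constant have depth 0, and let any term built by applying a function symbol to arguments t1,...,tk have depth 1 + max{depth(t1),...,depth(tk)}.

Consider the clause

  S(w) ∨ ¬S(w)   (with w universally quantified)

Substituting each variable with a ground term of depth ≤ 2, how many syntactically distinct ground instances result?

Ground terms of depth ≤ 2:
  If N_k denotes the number of depth-≤k ground terms, the 1 constant gives N_0 = 1, and each function symbol of arity r contributes N_{k-1}^r new terms at level k: N_k = 1 + N_{k-1}^2.
  N_0 = 1
  N_1 = 1 + 1^2 = 2
  N_2 = 1 + 2^2 = 5
  Explicitly: b, f2(b, b), f2(b, f2(b, b)), f2(f2(b, b), b), f2(f2(b, b), f2(b, b)).
So there are 5 ground terms available for substitution.
There is 1 variable to instantiate (w),  occurring in at least one literal, so different choices give different ground instances.
Number of ground instances = 5.

5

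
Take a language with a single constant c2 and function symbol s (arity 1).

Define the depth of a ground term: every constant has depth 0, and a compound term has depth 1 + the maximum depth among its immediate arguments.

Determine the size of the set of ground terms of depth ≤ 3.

Let N_k count ground terms of depth at most k. Each non-constant term of depth ≤ k is some function symbol applied to depth-≤(k−1) arguments, giving N_k = 1 + N_{k-1}.
N_0 = 1
N_1 = 1 + 1 = 2
N_2 = 1 + 2 = 3
N_3 = 1 + 3 = 4

4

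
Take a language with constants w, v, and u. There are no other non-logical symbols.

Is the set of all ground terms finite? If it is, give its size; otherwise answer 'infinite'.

There are no function symbols, so every ground term is one of the 3 constants.
The Herbrand universe is {w, v, u}, which is finite with 3 elements.

3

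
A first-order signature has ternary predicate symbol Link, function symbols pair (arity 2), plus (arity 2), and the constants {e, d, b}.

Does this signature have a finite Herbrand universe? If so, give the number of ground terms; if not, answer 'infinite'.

The signature has at least one function symbol (pair, arity 2) and at least one constant (e).
Iterating pair gives infinitely many distinct ground terms: e, pair(e, e), pair(pair(e, e), pair(e, e)), ...
So the Herbrand universe is infinite.

infinite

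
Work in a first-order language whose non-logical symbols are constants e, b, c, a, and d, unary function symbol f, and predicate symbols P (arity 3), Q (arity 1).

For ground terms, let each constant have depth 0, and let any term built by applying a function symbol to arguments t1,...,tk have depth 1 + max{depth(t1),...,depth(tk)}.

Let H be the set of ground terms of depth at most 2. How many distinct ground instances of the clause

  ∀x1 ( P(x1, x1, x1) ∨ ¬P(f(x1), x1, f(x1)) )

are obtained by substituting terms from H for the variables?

Ground terms of depth ≤ 2:
  Count level by level. With function symbols f/1, the terms of depth ≤ k are the 5 constants together with each function applied to depth-≤(k−1) tuples, so N_k = 5 + N_{k-1}.
  N_0 = 5
  N_1 = 5 + 5 = 10
  N_2 = 5 + 10 = 15
So there are 15 ground terms available for substitution.
There is 1 variable to instantiate (x1),  occurring in at least one literal, so different choices give different ground instances.
Number of ground instances = 15.

15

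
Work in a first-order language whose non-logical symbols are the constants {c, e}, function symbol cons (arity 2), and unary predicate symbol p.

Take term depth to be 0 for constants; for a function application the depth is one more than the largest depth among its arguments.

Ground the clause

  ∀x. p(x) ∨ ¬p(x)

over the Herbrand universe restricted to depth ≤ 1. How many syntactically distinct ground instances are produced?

6

Ground terms of depth ≤ 1:
  Count level by level. With function symbols cons/2, the terms of depth ≤ k are the 2 constants together with each function applied to depth-≤(k−1) tuples, so N_k = 2 + N_{k-1}^2.
  N_0 = 2
  N_1 = 2 + 2^2 = 6
So there are 6 ground terms available for substitution.
There is 1 variable to instantiate (x),  occurring in at least one literal, so different choices give different ground instances.
Number of ground instances = 6.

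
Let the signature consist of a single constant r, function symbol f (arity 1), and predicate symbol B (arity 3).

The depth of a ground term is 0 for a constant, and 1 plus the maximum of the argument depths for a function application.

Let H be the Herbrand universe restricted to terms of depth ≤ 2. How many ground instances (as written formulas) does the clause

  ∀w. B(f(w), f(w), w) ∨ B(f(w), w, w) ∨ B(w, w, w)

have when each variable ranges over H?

3

Ground terms of depth ≤ 2:
  Let N_k = |{terms of depth ≤ k}|. Then N_0 = 1 and N_k = 1 + N_{k-1} for k ≥ 1 (one summand per function symbol, arity giving the exponent).
  N_0 = 1
  N_1 = 1 + 1 = 2
  N_2 = 1 + 2 = 3
  Explicitly: r, f(r), f(f(r)).
So there are 3 ground terms available for substitution.
The body mentions the single quantified variable w; since ground terms form a free algebra, no two substitutions collapse to the same formula.
Number of ground instances = 3.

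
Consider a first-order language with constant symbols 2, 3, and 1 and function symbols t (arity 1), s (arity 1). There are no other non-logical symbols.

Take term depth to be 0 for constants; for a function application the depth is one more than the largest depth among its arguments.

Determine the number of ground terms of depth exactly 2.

12

Write N_k for the number of ground terms of depth ≤ k. A term of depth ≤ k is either a constant or a function symbol applied to arguments of depth ≤ k−1, so N_k = 3 + N_{k-1} + N_{k-1}.
N_0 = 3
N_1 = 3 + 3 + 3 = 9
N_2 = 3 + 9 + 9 = 21
Terms of depth exactly 2: N_2 − N_1 = 21 − 9 = 12.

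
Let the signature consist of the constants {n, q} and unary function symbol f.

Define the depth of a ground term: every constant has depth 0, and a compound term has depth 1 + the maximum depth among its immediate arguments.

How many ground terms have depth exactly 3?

2

If N_k denotes the number of depth-≤k ground terms, the 2 constants give N_0 = 2, and each function symbol of arity r contributes N_{k-1}^r new terms at level k: N_k = 2 + N_{k-1}.
N_0 = 2
N_1 = 2 + 2 = 4
N_2 = 2 + 4 = 6
N_3 = 2 + 6 = 8
Terms of depth exactly 3: N_3 − N_2 = 8 − 6 = 2.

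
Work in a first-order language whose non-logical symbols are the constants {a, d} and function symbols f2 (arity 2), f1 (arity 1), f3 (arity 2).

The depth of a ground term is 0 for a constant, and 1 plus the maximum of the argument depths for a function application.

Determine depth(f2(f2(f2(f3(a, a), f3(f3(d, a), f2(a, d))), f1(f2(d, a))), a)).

5

depth(f3(a, a)) = 1 + max(0, 0) = 1
depth(f3(d, a)) = 1 + max(0, 0) = 1
depth(f2(a, d)) = 1 + max(0, 0) = 1
depth(f3(f3(d, a), f2(a, d))) = 1 + max(1, 1) = 2
depth(f2(f3(a, a), f3(f3(d, a), f2(a, d)))) = 1 + max(1, 2) = 3
depth(f2(d, a)) = 1 + max(0, 0) = 1
depth(f1(f2(d, a))) = 1 + depth(f2(d, a)) = 1 + 1 = 2
depth(f2(f2(f3(a, a), f3(f3(d, a), f2(a, d))), f1(f2(d, a)))) = 1 + max(3, 2) = 4
depth(f2(f2(f2(f3(a, a), f3(f3(d, a), f2(a, d))), f1(f2(d, a))), a)) = 1 + max(4, 0) = 5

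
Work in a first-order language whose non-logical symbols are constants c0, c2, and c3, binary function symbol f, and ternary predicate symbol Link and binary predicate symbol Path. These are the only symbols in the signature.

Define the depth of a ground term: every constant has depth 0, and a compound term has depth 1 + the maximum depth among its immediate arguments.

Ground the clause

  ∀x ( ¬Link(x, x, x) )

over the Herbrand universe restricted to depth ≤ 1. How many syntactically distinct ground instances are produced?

12

Ground terms of depth ≤ 1:
  Count level by level. With function symbols f/2, the terms of depth ≤ k are the 3 constants together with each function applied to depth-≤(k−1) tuples, so N_k = 3 + N_{k-1}^2.
  N_0 = 3
  N_1 = 3 + 3^2 = 12
So there are 12 ground terms available for substitution.
The variable x ranges independently over the available ground terms, and distinct assignments produce distinct instances.
Number of ground instances = 12.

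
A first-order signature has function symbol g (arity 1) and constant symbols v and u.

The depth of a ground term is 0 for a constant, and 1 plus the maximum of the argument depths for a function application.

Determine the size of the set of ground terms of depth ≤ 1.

4

Let N_k count ground terms of depth at most k. Each non-constant term of depth ≤ k is some function symbol applied to depth-≤(k−1) arguments, giving N_k = 2 + N_{k-1}.
N_0 = 2
N_1 = 2 + 2 = 4
Explicitly: v, u, g(v), g(u).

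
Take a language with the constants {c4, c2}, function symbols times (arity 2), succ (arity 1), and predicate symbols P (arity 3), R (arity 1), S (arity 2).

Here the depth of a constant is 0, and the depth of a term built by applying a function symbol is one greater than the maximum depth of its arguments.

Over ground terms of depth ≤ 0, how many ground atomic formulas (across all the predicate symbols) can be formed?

First count ground terms of depth ≤ 0.
Let N_k = |{terms of depth ≤ k}|. Then N_0 = 2 and N_k = 2 + N_{k-1}^2 + N_{k-1} for k ≥ 1 (one summand per function symbol, arity giving the exponent).
N_0 = 2
Explicitly: c4, c2.
So |H| = 2.
Each predicate of arity r yields |H|^r ground atoms (one per choice of an r-tuple from H):
  P: 2^3 = 8;  R: 2;  S: 2^2 = 4
Total ground atoms: 8 + 2 + 4 = 14.

14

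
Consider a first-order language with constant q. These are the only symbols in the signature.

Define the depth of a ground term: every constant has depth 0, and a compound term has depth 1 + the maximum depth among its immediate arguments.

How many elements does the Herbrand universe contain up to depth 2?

With no function symbols every ground term is a constant, so there is exactly 1 ground term at every depth bound.
N_0 = 1
N_1 = 1
N_2 = 1
Explicitly: q.

1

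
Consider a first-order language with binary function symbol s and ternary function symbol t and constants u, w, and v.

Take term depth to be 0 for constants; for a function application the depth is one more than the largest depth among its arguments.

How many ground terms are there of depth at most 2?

60843

If N_k denotes the number of depth-≤k ground terms, the 3 constants give N_0 = 3, and each function symbol of arity r contributes N_{k-1}^r new terms at level k: N_k = 3 + N_{k-1}^2 + N_{k-1}^3.
N_0 = 3
N_1 = 3 + 3^2 + 3^3 = 39
N_2 = 3 + 39^2 + 39^3 = 60843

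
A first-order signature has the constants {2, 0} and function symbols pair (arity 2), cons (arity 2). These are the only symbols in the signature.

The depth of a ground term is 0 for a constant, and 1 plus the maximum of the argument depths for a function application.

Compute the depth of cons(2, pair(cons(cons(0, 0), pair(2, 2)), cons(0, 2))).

depth(cons(0, 0)) = 1 + max(0, 0) = 1
depth(pair(2, 2)) = 1 + max(0, 0) = 1
depth(cons(cons(0, 0), pair(2, 2))) = 1 + max(1, 1) = 2
depth(cons(0, 2)) = 1 + max(0, 0) = 1
depth(pair(cons(cons(0, 0), pair(2, 2)), cons(0, 2))) = 1 + max(2, 1) = 3
depth(cons(2, pair(cons(cons(0, 0), pair(2, 2)), cons(0, 2)))) = 1 + max(0, 3) = 4

4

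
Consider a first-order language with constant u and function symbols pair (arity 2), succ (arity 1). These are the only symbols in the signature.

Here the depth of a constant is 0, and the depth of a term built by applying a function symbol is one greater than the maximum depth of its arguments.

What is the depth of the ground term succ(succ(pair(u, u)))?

depth(pair(u, u)) = 1 + max(0, 0) = 1
depth(succ(pair(u, u))) = 1 + depth(pair(u, u)) = 1 + 1 = 2
depth(succ(succ(pair(u, u)))) = 1 + depth(succ(pair(u, u))) = 1 + 2 = 3

3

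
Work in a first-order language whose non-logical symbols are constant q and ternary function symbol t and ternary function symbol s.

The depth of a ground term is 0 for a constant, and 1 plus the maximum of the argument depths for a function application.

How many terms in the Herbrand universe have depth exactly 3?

Let N_k count ground terms of depth at most k. Each non-constant term of depth ≤ k is some function symbol applied to depth-≤(k−1) arguments, giving N_k = 1 + N_{k-1}^3 + N_{k-1}^3.
N_0 = 1
N_1 = 1 + 1^3 + 1^3 = 3
N_2 = 1 + 3^3 + 3^3 = 55
N_3 = 1 + 55^3 + 55^3 = 332751
Terms of depth exactly 3: N_3 − N_2 = 332751 − 55 = 332696.

332696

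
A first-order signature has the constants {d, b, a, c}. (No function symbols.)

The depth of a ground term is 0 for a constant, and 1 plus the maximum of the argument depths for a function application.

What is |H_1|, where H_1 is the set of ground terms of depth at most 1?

With no function symbols every ground term is a constant, so there are exactly 4 ground terms at every depth bound.
N_0 = 4
N_1 = 4
Explicitly: d, b, a, c.

4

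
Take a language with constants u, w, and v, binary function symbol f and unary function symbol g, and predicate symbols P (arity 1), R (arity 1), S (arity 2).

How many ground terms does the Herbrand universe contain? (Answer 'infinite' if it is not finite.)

The signature has at least one function symbol (f, arity 2) and at least one constant (u).
Iterating f gives infinitely many distinct ground terms: u, f(u, u), f(f(u, u), f(u, u)), ...
So the Herbrand universe is infinite.

infinite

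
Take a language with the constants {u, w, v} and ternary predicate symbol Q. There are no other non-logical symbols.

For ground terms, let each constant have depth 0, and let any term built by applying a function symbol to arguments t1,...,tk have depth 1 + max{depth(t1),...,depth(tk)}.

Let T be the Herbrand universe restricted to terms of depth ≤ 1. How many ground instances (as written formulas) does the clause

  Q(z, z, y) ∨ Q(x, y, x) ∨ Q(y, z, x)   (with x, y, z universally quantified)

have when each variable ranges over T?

Ground terms of depth ≤ 1:
  With no function symbols every ground term is a constant, so there are exactly 3 ground terms at every depth bound.
  N_0 = 3
  N_1 = 3
  Explicitly: u, w, v.
So there are 3 ground terms available for substitution.
The clause has 3 distinct variables (x, y, z), each appearing in the body. In the free term algebra distinct substitutions yield syntactically distinct ground instances.
Number of ground instances = 3^3 = 27.

27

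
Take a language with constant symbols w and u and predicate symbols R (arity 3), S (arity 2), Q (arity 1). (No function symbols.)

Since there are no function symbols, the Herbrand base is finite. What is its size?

14

With no function symbols, the Herbrand universe is just the 2 constants.
Ground atoms per predicate: R: 2^3 = 8, S: 2^2 = 4, Q: 2.
Herbrand base size = 8 + 4 + 2 = 14.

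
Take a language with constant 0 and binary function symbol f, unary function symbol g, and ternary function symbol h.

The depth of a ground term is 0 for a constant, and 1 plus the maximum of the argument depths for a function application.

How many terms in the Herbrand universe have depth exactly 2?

81

Count level by level. With function symbols f/2, g/1, h/3, the terms of depth ≤ k are the 1 constant together with each function applied to depth-≤(k−1) tuples, so N_k = 1 + N_{k-1}^2 + N_{k-1} + N_{k-1}^3.
N_0 = 1
N_1 = 1 + 1^2 + 1 + 1^3 = 4
N_2 = 1 + 4^2 + 4 + 4^3 = 85
Terms of depth exactly 2: N_2 − N_1 = 85 − 4 = 81.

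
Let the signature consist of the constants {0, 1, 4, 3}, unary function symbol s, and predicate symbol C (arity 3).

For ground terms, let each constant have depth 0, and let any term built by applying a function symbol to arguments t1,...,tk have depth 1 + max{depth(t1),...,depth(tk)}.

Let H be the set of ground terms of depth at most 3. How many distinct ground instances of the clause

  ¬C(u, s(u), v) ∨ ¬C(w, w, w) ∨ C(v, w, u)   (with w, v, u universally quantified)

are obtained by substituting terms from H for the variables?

Ground terms of depth ≤ 3:
  Count level by level. With function symbols s/1, the terms of depth ≤ k are the 4 constants together with each function applied to depth-≤(k−1) tuples, so N_k = 4 + N_{k-1}.
  N_0 = 4
  N_1 = 4 + 4 = 8
  N_2 = 4 + 8 = 12
  N_3 = 4 + 12 = 16
So there are 16 ground terms available for substitution.
There are 3 variables to instantiate (w, v, u), each occurring in at least one literal, so different choices give different ground instances.
Number of ground instances = 16^3 = 4096.

4096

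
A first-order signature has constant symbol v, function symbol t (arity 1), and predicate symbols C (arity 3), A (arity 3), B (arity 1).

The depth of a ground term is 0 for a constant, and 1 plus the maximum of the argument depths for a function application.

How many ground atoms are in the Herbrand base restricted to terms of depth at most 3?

132

First count ground terms of depth ≤ 3.
If N_k denotes the number of depth-≤k ground terms, the 1 constant gives N_0 = 1, and each function symbol of arity r contributes N_{k-1}^r new terms at level k: N_k = 1 + N_{k-1}.
N_0 = 1
N_1 = 1 + 1 = 2
N_2 = 1 + 2 = 3
N_3 = 1 + 3 = 4
Explicitly: v, t(v), t(t(v)), t(t(t(v))).
So |H| = 4.
Ground atoms are formed by filling each argument slot of a predicate with a term from H, so an r-ary predicate gives |H|^r atoms:
  C: 4^3 = 64;  A: 4^3 = 64;  B: 4
Total ground atoms: 64 + 64 + 4 = 132.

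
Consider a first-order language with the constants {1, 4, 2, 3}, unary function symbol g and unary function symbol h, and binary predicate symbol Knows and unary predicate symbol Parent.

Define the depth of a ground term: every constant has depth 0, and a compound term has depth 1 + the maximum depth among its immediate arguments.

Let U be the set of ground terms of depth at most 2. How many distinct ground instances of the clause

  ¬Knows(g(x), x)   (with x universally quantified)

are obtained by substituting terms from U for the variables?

Ground terms of depth ≤ 2:
  Let N_k = |{terms of depth ≤ k}|. Then N_0 = 4 and N_k = 4 + N_{k-1} + N_{k-1} for k ≥ 1 (one summand per function symbol, arity giving the exponent).
  N_0 = 4
  N_1 = 4 + 4 + 4 = 12
  N_2 = 4 + 12 + 12 = 28
So there are 28 ground terms available for substitution.
The clause has 1 distinct variable (x), which appears in the body. In the free term algebra distinct substitutions yield syntactically distinct ground instances.
Number of ground instances = 28.

28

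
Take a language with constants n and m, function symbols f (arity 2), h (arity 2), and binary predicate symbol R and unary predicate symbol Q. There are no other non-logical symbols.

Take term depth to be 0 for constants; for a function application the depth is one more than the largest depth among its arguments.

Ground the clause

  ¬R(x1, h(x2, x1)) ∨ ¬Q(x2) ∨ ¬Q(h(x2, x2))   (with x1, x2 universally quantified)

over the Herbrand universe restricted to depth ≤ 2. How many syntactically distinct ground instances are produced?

Ground terms of depth ≤ 2:
  Write N_k for the number of ground terms of depth ≤ k. A term of depth ≤ k is either a constant or a function symbol applied to arguments of depth ≤ k−1, so N_k = 2 + N_{k-1}^2 + N_{k-1}^2.
  N_0 = 2
  N_1 = 2 + 2^2 + 2^2 = 10
  N_2 = 2 + 10^2 + 10^2 = 202
So there are 202 ground terms available for substitution.
There are 2 variables to instantiate (x1, x2), each occurring in at least one literal, so different choices give different ground instances.
Number of ground instances = 202^2 = 40804.

40804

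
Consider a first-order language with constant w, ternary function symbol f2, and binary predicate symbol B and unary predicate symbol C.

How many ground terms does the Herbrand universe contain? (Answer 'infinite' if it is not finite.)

infinite

The signature has at least one function symbol (f2, arity 3) and at least one constant (w).
Iterating f2 gives infinitely many distinct ground terms: w, f2(w, w, w), f2(f2(w, w, w), f2(w, w, w), f2(w, w, w)), ...
So the Herbrand universe is infinite.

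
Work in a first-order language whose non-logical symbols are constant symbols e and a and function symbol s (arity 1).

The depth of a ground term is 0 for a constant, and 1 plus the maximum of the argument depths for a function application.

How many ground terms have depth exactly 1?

If N_k denotes the number of depth-≤k ground terms, the 2 constants give N_0 = 2, and each function symbol of arity r contributes N_{k-1}^r new terms at level k: N_k = 2 + N_{k-1}.
N_0 = 2
N_1 = 2 + 2 = 4
Terms of depth exactly 1: N_1 − N_0 = 4 − 2 = 2.

2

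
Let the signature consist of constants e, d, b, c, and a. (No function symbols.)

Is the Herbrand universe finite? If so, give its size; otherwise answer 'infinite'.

5

There are no function symbols, so every ground term is one of the 5 constants.
The Herbrand universe is {e, d, b, c, a}, which is finite with 5 elements.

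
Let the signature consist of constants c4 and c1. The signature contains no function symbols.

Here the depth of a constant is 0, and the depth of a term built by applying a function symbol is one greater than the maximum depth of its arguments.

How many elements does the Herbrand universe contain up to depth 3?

2

With no function symbols every ground term is a constant, so there are exactly 2 ground terms at every depth bound.
N_0 = 2
N_1 = 2
N_2 = 2
N_3 = 2
Explicitly: c4, c1.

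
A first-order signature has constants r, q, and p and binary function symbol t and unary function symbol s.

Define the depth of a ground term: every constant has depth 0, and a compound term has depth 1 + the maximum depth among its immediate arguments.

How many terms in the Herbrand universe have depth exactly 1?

12

Count level by level. With function symbols t/2, s/1, the terms of depth ≤ k are the 3 constants together with each function applied to depth-≤(k−1) tuples, so N_k = 3 + N_{k-1}^2 + N_{k-1}.
N_0 = 3
N_1 = 3 + 3^2 + 3 = 15
Terms of depth exactly 1: N_1 − N_0 = 15 − 3 = 12.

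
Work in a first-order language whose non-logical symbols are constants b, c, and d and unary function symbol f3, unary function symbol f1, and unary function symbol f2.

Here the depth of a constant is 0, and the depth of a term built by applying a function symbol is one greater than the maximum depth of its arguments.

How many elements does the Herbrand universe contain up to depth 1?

If N_k denotes the number of depth-≤k ground terms, the 3 constants give N_0 = 3, and each function symbol of arity r contributes N_{k-1}^r new terms at level k: N_k = 3 + N_{k-1} + N_{k-1} + N_{k-1}.
N_0 = 3
N_1 = 3 + 3 + 3 + 3 = 12
Explicitly: b, c, d, f3(b), f3(c), f3(d), f1(b), f1(c), f1(d), f2(b), f2(c), f2(d).

12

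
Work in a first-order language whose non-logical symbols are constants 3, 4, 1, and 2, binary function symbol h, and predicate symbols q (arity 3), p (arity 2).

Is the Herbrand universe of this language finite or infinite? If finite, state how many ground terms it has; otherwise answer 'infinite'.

The signature has at least one function symbol (h, arity 2) and at least one constant (3).
Iterating h gives infinitely many distinct ground terms: 3, h(3, 3), h(h(3, 3), h(3, 3)), ...
So the Herbrand universe is infinite.

infinite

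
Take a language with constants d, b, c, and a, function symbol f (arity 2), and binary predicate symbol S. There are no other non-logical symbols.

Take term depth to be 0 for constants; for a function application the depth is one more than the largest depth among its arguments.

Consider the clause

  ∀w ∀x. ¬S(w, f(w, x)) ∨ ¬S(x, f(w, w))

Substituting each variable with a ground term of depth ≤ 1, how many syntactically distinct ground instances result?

400

Ground terms of depth ≤ 1:
  If N_k denotes the number of depth-≤k ground terms, the 4 constants give N_0 = 4, and each function symbol of arity r contributes N_{k-1}^r new terms at level k: N_k = 4 + N_{k-1}^2.
  N_0 = 4
  N_1 = 4 + 4^2 = 20
So there are 20 ground terms available for substitution.
The body mentions every one of the 2 quantified variables; since ground terms form a free algebra, no two substitutions collapse to the same formula.
Number of ground instances = 20^2 = 400.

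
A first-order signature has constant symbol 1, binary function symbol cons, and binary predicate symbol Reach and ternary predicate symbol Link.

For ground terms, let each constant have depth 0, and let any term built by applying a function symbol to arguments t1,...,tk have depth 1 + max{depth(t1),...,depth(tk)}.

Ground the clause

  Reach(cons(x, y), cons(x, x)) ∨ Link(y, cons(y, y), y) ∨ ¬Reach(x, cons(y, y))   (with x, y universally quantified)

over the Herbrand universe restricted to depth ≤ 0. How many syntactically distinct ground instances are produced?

1

Ground terms of depth ≤ 0:
  Let N_k = |{terms of depth ≤ k}|. Then N_0 = 1 and N_k = 1 + N_{k-1}^2 for k ≥ 1 (one summand per function symbol, arity giving the exponent).
  N_0 = 1
  Explicitly: 1.
So there is exactly 1 ground term available for substitution.
The body mentions every one of the 2 quantified variables; since ground terms form a free algebra, no two substitutions collapse to the same formula.
Number of ground instances = 1^2 = 1.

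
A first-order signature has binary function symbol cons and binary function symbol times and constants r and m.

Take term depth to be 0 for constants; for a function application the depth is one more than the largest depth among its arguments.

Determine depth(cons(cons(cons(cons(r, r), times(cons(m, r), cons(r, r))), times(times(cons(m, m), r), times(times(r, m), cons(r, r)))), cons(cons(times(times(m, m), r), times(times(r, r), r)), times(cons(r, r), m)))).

5

depth(cons(r, r)) = 1 + max(0, 0) = 1
depth(cons(m, r)) = 1 + max(0, 0) = 1
depth(times(cons(m, r), cons(r, r))) = 1 + max(1, 1) = 2
depth(cons(cons(r, r), times(cons(m, r), cons(r, r)))) = 1 + max(1, 2) = 3
depth(cons(m, m)) = 1 + max(0, 0) = 1
depth(times(cons(m, m), r)) = 1 + max(1, 0) = 2
depth(times(r, m)) = 1 + max(0, 0) = 1
depth(times(times(r, m), cons(r, r))) = 1 + max(1, 1) = 2
depth(times(times(cons(m, m), r), times(times(r, m), cons(r, r)))) = 1 + max(2, 2) = 3
depth(cons(cons(cons(r, r), times(cons(m, r), cons(r, r))), times(times(cons(m, m), r), times(times(r, m), cons(r, r))))) = 1 + max(3, 3) = 4
depth(times(m, m)) = 1 + max(0, 0) = 1
depth(times(times(m, m), r)) = 1 + max(1, 0) = 2
depth(times(r, r)) = 1 + max(0, 0) = 1
depth(times(times(r, r), r)) = 1 + max(1, 0) = 2
depth(cons(times(times(m, m), r), times(times(r, r), r))) = 1 + max(2, 2) = 3
depth(times(cons(r, r), m)) = 1 + max(1, 0) = 2
depth(cons(cons(times(times(m, m), r), times(times(r, r), r)), times(cons(r, r), m))) = 1 + max(3, 2) = 4
depth(cons(cons(cons(cons(r, r), times(cons(m, r), cons(r, r))), times(times(cons(m, m), r), times(times(r, m), cons(r, r)))), cons(cons(times(times(m, m), r), times(times(r, r), r)), times(cons(r, r), m)))) = 1 + max(4, 4) = 5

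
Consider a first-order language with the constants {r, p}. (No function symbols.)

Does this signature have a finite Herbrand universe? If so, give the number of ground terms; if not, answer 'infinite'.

2

There are no function symbols, so every ground term is one of the 2 constants.
The Herbrand universe is {r, p}, which is finite with 2 elements.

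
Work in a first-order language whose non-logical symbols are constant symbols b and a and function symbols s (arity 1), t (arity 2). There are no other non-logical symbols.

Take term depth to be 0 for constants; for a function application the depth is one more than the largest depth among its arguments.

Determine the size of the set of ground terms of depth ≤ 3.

5552

Let N_k = |{terms of depth ≤ k}|. Then N_0 = 2 and N_k = 2 + N_{k-1} + N_{k-1}^2 for k ≥ 1 (one summand per function symbol, arity giving the exponent).
N_0 = 2
N_1 = 2 + 2 + 2^2 = 8
N_2 = 2 + 8 + 8^2 = 74
N_3 = 2 + 74 + 74^2 = 5552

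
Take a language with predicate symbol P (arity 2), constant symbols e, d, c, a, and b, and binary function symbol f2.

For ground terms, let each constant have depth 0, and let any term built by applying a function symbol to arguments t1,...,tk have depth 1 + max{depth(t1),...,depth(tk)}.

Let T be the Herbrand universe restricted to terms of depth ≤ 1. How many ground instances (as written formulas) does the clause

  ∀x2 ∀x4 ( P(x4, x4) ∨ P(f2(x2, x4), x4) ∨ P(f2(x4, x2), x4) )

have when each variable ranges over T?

Ground terms of depth ≤ 1:
  If N_k denotes the number of depth-≤k ground terms, the 5 constants give N_0 = 5, and each function symbol of arity r contributes N_{k-1}^r new terms at level k: N_k = 5 + N_{k-1}^2.
  N_0 = 5
  N_1 = 5 + 5^2 = 30
So there are 30 ground terms available for substitution.
The clause has 2 distinct variables (x2, x4), each appearing in the body. In the free term algebra distinct substitutions yield syntactically distinct ground instances.
Number of ground instances = 30^2 = 900.

900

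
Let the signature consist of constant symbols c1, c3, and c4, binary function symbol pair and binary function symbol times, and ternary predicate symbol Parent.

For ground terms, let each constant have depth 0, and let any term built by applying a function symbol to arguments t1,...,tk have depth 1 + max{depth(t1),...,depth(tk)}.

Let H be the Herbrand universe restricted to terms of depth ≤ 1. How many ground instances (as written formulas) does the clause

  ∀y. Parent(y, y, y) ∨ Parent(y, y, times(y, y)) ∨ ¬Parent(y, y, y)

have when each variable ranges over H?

Ground terms of depth ≤ 1:
  Let N_k count ground terms of depth at most k. Each non-constant term of depth ≤ k is some function symbol applied to depth-≤(k−1) arguments, giving N_k = 3 + N_{k-1}^2 + N_{k-1}^2.
  N_0 = 3
  N_1 = 3 + 3^2 + 3^2 = 21
So there are 21 ground terms available for substitution.
There is 1 variable to instantiate (y),  occurring in at least one literal, so different choices give different ground instances.
Number of ground instances = 21.

21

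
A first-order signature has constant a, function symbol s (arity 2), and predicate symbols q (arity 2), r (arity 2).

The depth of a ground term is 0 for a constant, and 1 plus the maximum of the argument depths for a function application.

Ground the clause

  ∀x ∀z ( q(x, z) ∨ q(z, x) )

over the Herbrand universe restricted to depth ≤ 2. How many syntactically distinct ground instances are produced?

25

Ground terms of depth ≤ 2:
  Count level by level. With function symbols s/2, the terms of depth ≤ k are the 1 constant together with each function applied to depth-≤(k−1) tuples, so N_k = 1 + N_{k-1}^2.
  N_0 = 1
  N_1 = 1 + 1^2 = 2
  N_2 = 1 + 2^2 = 5
  Explicitly: a, s(a, a), s(a, s(a, a)), s(s(a, a), a), s(s(a, a), s(a, a)).
So there are 5 ground terms available for substitution.
The body mentions every one of the 2 quantified variables; since ground terms form a free algebra, no two substitutions collapse to the same formula.
Number of ground instances = 5^2 = 25.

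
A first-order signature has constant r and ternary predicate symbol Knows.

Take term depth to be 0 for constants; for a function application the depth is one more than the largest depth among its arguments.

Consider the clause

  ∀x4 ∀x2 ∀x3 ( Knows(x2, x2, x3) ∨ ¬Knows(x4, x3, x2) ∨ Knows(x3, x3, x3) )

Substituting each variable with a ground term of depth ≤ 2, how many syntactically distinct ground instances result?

Ground terms of depth ≤ 2:
  With no function symbols every ground term is a constant, so there is exactly 1 ground term at every depth bound.
  N_0 = 1
  N_1 = 1
  N_2 = 1
So there is exactly 1 ground term available for substitution.
The body mentions every one of the 3 quantified variables; since ground terms form a free algebra, no two substitutions collapse to the same formula.
Number of ground instances = 1^3 = 1.

1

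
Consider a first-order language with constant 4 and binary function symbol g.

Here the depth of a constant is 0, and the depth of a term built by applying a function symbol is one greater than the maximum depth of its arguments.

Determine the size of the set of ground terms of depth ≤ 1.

Count level by level. With function symbols g/2, the terms of depth ≤ k are the 1 constant together with each function applied to depth-≤(k−1) tuples, so N_k = 1 + N_{k-1}^2.
N_0 = 1
N_1 = 1 + 1^2 = 2
Explicitly: 4, g(4, 4).

2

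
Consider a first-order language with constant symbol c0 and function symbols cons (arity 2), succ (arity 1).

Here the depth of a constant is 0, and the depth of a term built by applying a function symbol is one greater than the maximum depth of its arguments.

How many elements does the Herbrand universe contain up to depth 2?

13

Let N_k count ground terms of depth at most k. Each non-constant term of depth ≤ k is some function symbol applied to depth-≤(k−1) arguments, giving N_k = 1 + N_{k-1}^2 + N_{k-1}.
N_0 = 1
N_1 = 1 + 1^2 + 1 = 3
N_2 = 1 + 3^2 + 3 = 13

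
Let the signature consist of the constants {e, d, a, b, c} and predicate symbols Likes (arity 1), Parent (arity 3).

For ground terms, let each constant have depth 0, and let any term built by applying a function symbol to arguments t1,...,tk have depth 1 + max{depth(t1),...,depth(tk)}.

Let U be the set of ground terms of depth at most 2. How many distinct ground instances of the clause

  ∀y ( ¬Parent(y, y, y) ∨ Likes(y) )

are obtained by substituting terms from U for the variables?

5

Ground terms of depth ≤ 2:
  With no function symbols every ground term is a constant, so there are exactly 5 ground terms at every depth bound.
  N_0 = 5
  N_1 = 5
  N_2 = 5
So there are 5 ground terms available for substitution.
The body mentions the single quantified variable y; since ground terms form a free algebra, no two substitutions collapse to the same formula.
Number of ground instances = 5.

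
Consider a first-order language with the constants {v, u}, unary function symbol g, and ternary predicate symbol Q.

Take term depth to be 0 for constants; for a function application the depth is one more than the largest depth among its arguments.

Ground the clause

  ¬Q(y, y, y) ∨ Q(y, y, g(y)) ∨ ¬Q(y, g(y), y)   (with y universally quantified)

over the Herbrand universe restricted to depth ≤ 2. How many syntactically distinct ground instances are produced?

Ground terms of depth ≤ 2:
  Count level by level. With function symbols g/1, the terms of depth ≤ k are the 2 constants together with each function applied to depth-≤(k−1) tuples, so N_k = 2 + N_{k-1}.
  N_0 = 2
  N_1 = 2 + 2 = 4
  N_2 = 2 + 4 = 6
So there are 6 ground terms available for substitution.
The clause has 1 distinct variable (y), which appears in the body. In the free term algebra distinct substitutions yield syntactically distinct ground instances.
Number of ground instances = 6.

6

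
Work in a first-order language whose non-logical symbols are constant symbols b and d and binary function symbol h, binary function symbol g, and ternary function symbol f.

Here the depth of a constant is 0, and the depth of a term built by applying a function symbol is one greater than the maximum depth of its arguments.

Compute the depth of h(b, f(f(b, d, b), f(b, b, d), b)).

3

depth(f(b, d, b)) = 1 + max(0, 0, 0) = 1
depth(f(b, b, d)) = 1 + max(0, 0, 0) = 1
depth(f(f(b, d, b), f(b, b, d), b)) = 1 + max(1, 1, 0) = 2
depth(h(b, f(f(b, d, b), f(b, b, d), b))) = 1 + max(0, 2) = 3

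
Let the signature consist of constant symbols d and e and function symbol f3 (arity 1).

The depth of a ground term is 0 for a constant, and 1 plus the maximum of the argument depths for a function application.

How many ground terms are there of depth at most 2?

Write N_k for the number of ground terms of depth ≤ k. A term of depth ≤ k is either a constant or a function symbol applied to arguments of depth ≤ k−1, so N_k = 2 + N_{k-1}.
N_0 = 2
N_1 = 2 + 2 = 4
N_2 = 2 + 4 = 6
Explicitly: d, e, f3(d), f3(e), f3(f3(d)), f3(f3(e)).

6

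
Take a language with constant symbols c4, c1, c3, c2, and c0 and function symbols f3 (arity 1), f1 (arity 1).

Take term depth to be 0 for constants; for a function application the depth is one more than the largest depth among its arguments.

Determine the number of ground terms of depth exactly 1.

10

Let N_k count ground terms of depth at most k. Each non-constant term of depth ≤ k is some function symbol applied to depth-≤(k−1) arguments, giving N_k = 5 + N_{k-1} + N_{k-1}.
N_0 = 5
N_1 = 5 + 5 + 5 = 15
Terms of depth exactly 1: N_1 − N_0 = 15 − 5 = 10.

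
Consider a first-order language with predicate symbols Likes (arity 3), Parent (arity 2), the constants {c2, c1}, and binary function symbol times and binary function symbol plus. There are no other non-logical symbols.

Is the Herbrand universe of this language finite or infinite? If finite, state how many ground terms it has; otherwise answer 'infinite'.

infinite

The signature has at least one function symbol (times, arity 2) and at least one constant (c2).
Iterating times gives infinitely many distinct ground terms: c2, times(c2, c2), times(times(c2, c2), times(c2, c2)), ...
So the Herbrand universe is infinite.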